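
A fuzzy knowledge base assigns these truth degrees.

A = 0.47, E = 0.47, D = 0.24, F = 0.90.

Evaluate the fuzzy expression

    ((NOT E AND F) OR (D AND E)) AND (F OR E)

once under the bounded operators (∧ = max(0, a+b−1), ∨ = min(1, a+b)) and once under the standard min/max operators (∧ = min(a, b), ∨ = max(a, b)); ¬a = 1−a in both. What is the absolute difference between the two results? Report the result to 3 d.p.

0.100

Under bounded:
  NOT E = 1 − 0.47 = 0.53
  NOT E AND F = max(0, a+b−1) on (0.53, 0.90) = 0.43
  D AND E = max(0, a+b−1) on (0.24, 0.47) = 0.00
  (NOT E AND F) OR (D AND E) = min(1, a+b) on (0.43, 0.00) = 0.43
  F OR E = min(1, a+b) on (0.90, 0.47) = 1.00
  ((NOT E AND F) OR (D AND E)) AND (F OR E) = max(0, a+b−1) on (0.43, 1.00) = 0.43
  → value = 0.4300
Under standard min/max:
  NOT E = 1 − 0.47 = 0.53
  NOT E AND F = min(a, b) on (0.53, 0.90) = 0.53
  D AND E = min(a, b) on (0.24, 0.47) = 0.24
  (NOT E AND F) OR (D AND E) = max(a, b) on (0.53, 0.24) = 0.53
  F OR E = max(a, b) on (0.90, 0.47) = 0.90
  ((NOT E AND F) OR (D AND E)) AND (F OR E) = min(a, b) on (0.53, 0.90) = 0.53
  → value = 0.5300
|0.4300 − 0.5300| = 0.100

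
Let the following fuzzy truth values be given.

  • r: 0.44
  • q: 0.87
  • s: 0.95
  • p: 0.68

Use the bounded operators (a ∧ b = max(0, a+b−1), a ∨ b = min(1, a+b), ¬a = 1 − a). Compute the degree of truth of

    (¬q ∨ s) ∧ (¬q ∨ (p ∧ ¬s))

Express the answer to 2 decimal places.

¬q = 1 − 0.87 = 0.13
¬q ∨ s = min(1, a+b) on (0.13, 0.95) = 1.00
¬q = 1 − 0.87 = 0.13
¬s = 1 − 0.95 = 0.05
p ∧ ¬s = max(0, a+b−1) on (0.68, 0.05) = 0.00
¬q ∨ (p ∧ ¬s) = min(1, a+b) on (0.13, 0.00) = 0.13
(¬q ∨ s) ∧ (¬q ∨ (p ∧ ¬s)) = max(0, a+b−1) on (1.00, 0.13) = 0.13

0.13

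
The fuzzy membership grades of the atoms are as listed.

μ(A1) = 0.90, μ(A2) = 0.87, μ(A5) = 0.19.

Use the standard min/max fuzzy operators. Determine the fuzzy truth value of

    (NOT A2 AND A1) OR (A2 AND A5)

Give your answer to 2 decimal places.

NOT A2 = 1 − 0.87 = 0.13
NOT A2 AND A1 = min(a, b) on (0.13, 0.90) = 0.13
A2 AND A5 = min(a, b) on (0.87, 0.19) = 0.19
(NOT A2 AND A1) OR (A2 AND A5) = max(a, b) on (0.13, 0.19) = 0.19

0.19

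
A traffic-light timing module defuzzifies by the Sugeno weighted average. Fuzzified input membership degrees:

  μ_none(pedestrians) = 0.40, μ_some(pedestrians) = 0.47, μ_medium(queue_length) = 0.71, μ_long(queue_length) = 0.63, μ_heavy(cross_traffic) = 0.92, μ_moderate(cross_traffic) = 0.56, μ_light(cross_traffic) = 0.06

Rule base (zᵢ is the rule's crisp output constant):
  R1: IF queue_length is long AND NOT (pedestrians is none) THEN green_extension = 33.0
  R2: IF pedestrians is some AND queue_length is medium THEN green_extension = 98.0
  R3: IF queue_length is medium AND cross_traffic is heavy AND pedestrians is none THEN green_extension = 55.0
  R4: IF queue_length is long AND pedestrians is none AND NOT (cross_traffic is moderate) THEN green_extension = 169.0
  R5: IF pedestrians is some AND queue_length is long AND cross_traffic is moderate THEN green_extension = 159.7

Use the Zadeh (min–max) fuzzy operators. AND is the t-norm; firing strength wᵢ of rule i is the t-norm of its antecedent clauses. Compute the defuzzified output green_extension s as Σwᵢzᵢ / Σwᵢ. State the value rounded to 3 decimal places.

98.512

R1 (z=33.0): long=0.63, ¬none=1−0.40=0.60; AND[min(a, b)] → w = 0.60
R2 (z=98.0): some=0.47, medium=0.71; AND[min(a, b)] → w = 0.47
R3 (z=55.0): medium=0.71, heavy=0.92, none=0.40; AND[min(a, b)] → w = 0.40
R4 (z=169.0): long=0.63, none=0.40, ¬moderate=1−0.56=0.44; AND[min(a, b)] → w = 0.40
R5 (z=159.7): some=0.47, long=0.63, moderate=0.56; AND[min(a, b)] → w = 0.47
Weighted average = (0.60·33.0 + 0.47·98.0 + 0.40·55.0 + 0.40·169.0 + 0.47·159.7) / (0.60 + 0.47 + 0.40 + 0.40 + 0.47)
  = 230.5190 / 2.3400 = 98.512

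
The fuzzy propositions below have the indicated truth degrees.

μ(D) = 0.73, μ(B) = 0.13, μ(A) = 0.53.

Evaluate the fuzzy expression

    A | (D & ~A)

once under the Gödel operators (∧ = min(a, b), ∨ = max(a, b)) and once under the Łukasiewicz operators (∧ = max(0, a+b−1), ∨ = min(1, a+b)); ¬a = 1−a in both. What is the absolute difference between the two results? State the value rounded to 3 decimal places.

0.200

Under Gödel:
  ~A = 1 − 0.53 = 0.47
  D & ~A = min(a, b) on (0.73, 0.47) = 0.47
  A | (D & ~A) = max(a, b) on (0.53, 0.47) = 0.53
  → value = 0.5300
Under Łukasiewicz:
  ~A = 1 − 0.53 = 0.47
  D & ~A = max(0, a+b−1) on (0.73, 0.47) = 0.20
  A | (D & ~A) = min(1, a+b) on (0.53, 0.20) = 0.73
  → value = 0.7300
|0.5300 − 0.7300| = 0.200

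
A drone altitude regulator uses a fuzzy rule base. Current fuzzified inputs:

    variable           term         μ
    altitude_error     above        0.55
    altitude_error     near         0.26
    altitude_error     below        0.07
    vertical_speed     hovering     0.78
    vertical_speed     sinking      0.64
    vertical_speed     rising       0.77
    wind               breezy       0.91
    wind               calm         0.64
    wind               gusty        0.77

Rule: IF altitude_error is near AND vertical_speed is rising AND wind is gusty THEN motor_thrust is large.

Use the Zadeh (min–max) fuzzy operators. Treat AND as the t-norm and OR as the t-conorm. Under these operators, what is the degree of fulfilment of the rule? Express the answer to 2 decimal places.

0.26

firing strength: near=0.26, rising=0.77, gusty=0.77; AND[min(a, b)] → w = 0.26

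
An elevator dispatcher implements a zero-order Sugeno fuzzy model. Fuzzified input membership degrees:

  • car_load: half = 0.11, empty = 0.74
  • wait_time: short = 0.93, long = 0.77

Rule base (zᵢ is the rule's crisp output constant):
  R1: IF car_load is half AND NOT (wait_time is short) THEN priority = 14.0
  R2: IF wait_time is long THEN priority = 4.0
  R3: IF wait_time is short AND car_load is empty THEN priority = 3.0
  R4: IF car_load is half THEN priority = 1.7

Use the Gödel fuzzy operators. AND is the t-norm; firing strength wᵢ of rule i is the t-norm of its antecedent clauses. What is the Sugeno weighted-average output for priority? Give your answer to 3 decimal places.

R1 (z=14.0): half=0.11, ¬short=1−0.93=0.07; AND[min(a, b)] → w = 0.07
R2 (z=4.0): long=0.77 → w = 0.77
R3 (z=3.0): short=0.93, empty=0.74; AND[min(a, b)] → w = 0.74
R4 (z=1.7): half=0.11 → w = 0.11
Weighted average = (0.07·14.0 + 0.77·4.0 + 0.74·3.0 + 0.11·1.7) / (0.07 + 0.77 + 0.74 + 0.11)
  = 6.4670 / 1.6900 = 3.827

3.827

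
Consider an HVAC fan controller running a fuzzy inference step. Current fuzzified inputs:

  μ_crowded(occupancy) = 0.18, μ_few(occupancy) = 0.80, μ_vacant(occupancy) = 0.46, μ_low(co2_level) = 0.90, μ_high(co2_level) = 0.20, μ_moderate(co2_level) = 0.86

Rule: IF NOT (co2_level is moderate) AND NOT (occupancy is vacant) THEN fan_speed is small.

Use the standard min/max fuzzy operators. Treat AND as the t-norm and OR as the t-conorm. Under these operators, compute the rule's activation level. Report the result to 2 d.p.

firing strength: ¬moderate=1−0.86=0.14, ¬vacant=1−0.46=0.54; AND[min(a, b)] → w = 0.14

0.14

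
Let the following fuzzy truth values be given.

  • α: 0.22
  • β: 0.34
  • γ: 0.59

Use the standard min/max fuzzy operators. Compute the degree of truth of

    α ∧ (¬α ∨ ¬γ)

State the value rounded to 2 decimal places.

¬α = 1 − 0.22 = 0.78
¬γ = 1 − 0.59 = 0.41
¬α ∨ ¬γ = max(a, b) on (0.78, 0.41) = 0.78
α ∧ (¬α ∨ ¬γ) = min(a, b) on (0.22, 0.78) = 0.22

0.22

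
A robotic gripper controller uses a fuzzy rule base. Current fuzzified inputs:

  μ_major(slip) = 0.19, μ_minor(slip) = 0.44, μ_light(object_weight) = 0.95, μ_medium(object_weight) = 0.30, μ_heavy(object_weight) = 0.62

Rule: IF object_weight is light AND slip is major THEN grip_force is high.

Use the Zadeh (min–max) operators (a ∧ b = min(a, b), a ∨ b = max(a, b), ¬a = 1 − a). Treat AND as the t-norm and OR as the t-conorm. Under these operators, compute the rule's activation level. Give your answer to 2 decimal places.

0.19

firing strength: light=0.95, major=0.19; AND[min(a, b)] → w = 0.19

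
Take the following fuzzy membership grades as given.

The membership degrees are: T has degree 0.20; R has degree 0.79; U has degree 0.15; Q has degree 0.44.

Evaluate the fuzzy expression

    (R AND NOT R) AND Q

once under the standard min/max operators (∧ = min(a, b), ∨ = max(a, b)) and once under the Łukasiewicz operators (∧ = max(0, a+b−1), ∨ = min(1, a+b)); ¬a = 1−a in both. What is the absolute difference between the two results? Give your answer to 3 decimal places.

Under standard min/max:
  NOT R = 1 − 0.79 = 0.21
  R AND NOT R = min(a, b) on (0.79, 0.21) = 0.21
  (R AND NOT R) AND Q = min(a, b) on (0.21, 0.44) = 0.21
  → value = 0.2100
Under Łukasiewicz:
  NOT R = 1 − 0.79 = 0.21
  R AND NOT R = max(0, a+b−1) on (0.79, 0.21) = 0.00
  (R AND NOT R) AND Q = max(0, a+b−1) on (0.00, 0.44) = 0.00
  → value = 0.0000
|0.2100 − 0.0000| = 0.210

0.210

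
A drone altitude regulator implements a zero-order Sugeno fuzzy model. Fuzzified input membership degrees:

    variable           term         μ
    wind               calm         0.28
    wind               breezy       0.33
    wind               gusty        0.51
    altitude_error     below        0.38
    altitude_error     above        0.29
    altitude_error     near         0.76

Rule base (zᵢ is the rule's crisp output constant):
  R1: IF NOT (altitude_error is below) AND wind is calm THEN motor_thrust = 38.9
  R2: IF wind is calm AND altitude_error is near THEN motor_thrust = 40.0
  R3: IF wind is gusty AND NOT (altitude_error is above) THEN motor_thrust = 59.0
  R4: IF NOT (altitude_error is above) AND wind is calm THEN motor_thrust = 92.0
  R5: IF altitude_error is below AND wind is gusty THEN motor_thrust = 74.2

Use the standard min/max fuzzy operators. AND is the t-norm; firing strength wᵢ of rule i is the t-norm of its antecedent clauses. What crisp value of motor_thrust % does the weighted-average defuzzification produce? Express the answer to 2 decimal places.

R1 (z=38.9): ¬below=1−0.38=0.62, calm=0.28; AND[min(a, b)] → w = 0.28
R2 (z=40.0): calm=0.28, near=0.76; AND[min(a, b)] → w = 0.28
R3 (z=59.0): gusty=0.51, ¬above=1−0.29=0.71; AND[min(a, b)] → w = 0.51
R4 (z=92.0): ¬above=1−0.29=0.71, calm=0.28; AND[min(a, b)] → w = 0.28
R5 (z=74.2): below=0.38, gusty=0.51; AND[min(a, b)] → w = 0.38
Weighted average = (0.28·38.9 + 0.28·40.0 + 0.51·59.0 + 0.28·92.0 + 0.38·74.2) / (0.28 + 0.28 + 0.51 + 0.28 + 0.38)
  = 106.1380 / 1.7300 = 61.35

61.35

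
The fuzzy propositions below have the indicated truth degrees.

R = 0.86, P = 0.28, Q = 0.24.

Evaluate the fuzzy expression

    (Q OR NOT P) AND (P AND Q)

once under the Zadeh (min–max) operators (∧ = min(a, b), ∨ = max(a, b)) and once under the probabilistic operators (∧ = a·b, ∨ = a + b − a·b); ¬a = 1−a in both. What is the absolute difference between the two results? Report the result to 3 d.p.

0.187

Under Zadeh (min–max):
  NOT P = 1 − 0.28 = 0.72
  Q OR NOT P = max(a, b) on (0.24, 0.72) = 0.72
  P AND Q = min(a, b) on (0.28, 0.24) = 0.24
  (Q OR NOT P) AND (P AND Q) = min(a, b) on (0.72, 0.24) = 0.24
  → value = 0.2400
Under probabilistic:
  NOT P = 1 − 0.2800 = 0.7200
  Q OR NOT P = a + b − a·b on (0.2400, 0.7200) = 0.7872
  P AND Q = a·b on (0.2800, 0.2400) = 0.0672
  (Q OR NOT P) AND (P AND Q) = a·b on (0.7872, 0.0672) = 0.0529
  → value = 0.0529
|0.2400 − 0.0529| = 0.187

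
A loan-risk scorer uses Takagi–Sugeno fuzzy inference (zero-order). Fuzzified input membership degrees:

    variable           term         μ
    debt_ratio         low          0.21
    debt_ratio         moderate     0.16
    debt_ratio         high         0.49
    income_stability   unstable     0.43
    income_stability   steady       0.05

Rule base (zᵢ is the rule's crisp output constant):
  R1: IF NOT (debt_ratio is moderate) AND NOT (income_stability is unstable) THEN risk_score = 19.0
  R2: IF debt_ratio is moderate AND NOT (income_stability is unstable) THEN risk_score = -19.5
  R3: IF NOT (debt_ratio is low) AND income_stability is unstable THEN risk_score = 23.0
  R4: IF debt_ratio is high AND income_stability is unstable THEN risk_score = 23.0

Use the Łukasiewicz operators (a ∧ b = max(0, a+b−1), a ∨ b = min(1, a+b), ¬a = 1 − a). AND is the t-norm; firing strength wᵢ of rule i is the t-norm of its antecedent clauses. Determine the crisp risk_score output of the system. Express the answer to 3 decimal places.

20.397

R1 (z=19.0): ¬moderate=1−0.16=0.84, ¬unstable=1−0.43=0.57; AND[max(0, a+b−1)] → w = 0.41
R2 (z=-19.5): moderate=0.16, ¬unstable=1−0.43=0.57; AND[max(0, a+b−1)] → w = 0.00
R3 (z=23.0): ¬low=1−0.21=0.79, unstable=0.43; AND[max(0, a+b−1)] → w = 0.22
R4 (z=23.0): high=0.49, unstable=0.43; AND[max(0, a+b−1)] → w = 0.00
Weighted average = (0.41·19.0 + 0.00·-19.5 + 0.22·23.0 + 0.00·23.0) / (0.41 + 0.00 + 0.22 + 0.00)
  = 12.8500 / 0.6300 = 20.397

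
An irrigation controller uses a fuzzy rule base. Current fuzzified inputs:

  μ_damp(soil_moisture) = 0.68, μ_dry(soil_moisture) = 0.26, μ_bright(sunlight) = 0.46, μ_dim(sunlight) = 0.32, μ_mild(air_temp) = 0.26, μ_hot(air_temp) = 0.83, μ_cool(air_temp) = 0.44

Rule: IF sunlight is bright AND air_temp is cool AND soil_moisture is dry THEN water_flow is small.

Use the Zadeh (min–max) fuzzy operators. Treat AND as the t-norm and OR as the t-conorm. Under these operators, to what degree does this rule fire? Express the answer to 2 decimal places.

firing strength: bright=0.46, cool=0.44, dry=0.26; AND[min(a, b)] → w = 0.26

0.26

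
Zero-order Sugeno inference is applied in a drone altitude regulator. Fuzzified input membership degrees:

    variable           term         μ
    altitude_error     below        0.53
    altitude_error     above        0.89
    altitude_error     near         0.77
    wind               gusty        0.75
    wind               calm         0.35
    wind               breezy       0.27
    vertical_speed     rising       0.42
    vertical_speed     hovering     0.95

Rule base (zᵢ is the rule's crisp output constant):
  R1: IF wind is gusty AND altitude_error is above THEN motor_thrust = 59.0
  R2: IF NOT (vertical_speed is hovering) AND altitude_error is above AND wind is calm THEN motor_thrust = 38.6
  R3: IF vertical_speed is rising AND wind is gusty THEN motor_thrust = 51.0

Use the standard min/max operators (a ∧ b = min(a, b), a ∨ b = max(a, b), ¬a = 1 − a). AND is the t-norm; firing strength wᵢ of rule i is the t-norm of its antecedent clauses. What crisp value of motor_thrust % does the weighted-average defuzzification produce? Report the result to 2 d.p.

R1 (z=59.0): gusty=0.75, above=0.89; AND[min(a, b)] → w = 0.75
R2 (z=38.6): ¬hovering=1−0.95=0.05, above=0.89, calm=0.35; AND[min(a, b)] → w = 0.05
R3 (z=51.0): rising=0.42, gusty=0.75; AND[min(a, b)] → w = 0.42
Weighted average = (0.75·59.0 + 0.05·38.6 + 0.42·51.0) / (0.75 + 0.05 + 0.42)
  = 67.6000 / 1.2200 = 55.41

55.41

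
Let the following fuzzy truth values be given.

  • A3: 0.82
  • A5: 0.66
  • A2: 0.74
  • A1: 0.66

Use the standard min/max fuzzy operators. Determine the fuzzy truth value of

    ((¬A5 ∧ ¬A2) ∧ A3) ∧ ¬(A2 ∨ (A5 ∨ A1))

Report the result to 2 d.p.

0.26

¬A5 = 1 − 0.66 = 0.34
¬A2 = 1 − 0.74 = 0.26
¬A5 ∧ ¬A2 = min(a, b) on (0.34, 0.26) = 0.26
(¬A5 ∧ ¬A2) ∧ A3 = min(a, b) on (0.26, 0.82) = 0.26
A5 ∨ A1 = max(a, b) on (0.66, 0.66) = 0.66
A2 ∨ (A5 ∨ A1) = max(a, b) on (0.74, 0.66) = 0.74
¬(A2 ∨ (A5 ∨ A1)) = 1 − 0.74 = 0.26
((¬A5 ∧ ¬A2) ∧ A3) ∧ ¬(A2 ∨ (A5 ∨ A1)) = min(a, b) on (0.26, 0.26) = 0.26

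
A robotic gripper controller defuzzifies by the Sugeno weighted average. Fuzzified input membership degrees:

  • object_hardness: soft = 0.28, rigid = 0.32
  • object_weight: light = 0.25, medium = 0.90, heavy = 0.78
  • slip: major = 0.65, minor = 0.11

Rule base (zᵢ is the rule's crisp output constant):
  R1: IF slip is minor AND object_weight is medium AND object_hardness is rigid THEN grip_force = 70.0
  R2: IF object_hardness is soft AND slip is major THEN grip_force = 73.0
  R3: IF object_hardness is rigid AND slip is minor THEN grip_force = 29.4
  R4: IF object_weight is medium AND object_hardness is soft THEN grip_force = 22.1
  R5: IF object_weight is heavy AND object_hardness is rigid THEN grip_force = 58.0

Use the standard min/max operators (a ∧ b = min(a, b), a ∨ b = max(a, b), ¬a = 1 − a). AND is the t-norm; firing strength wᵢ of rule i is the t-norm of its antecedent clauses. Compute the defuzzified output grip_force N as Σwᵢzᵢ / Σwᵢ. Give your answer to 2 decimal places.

51.02

R1 (z=70.0): minor=0.11, medium=0.90, rigid=0.32; AND[min(a, b)] → w = 0.11
R2 (z=73.0): soft=0.28, major=0.65; AND[min(a, b)] → w = 0.28
R3 (z=29.4): rigid=0.32, minor=0.11; AND[min(a, b)] → w = 0.11
R4 (z=22.1): medium=0.90, soft=0.28; AND[min(a, b)] → w = 0.28
R5 (z=58.0): heavy=0.78, rigid=0.32; AND[min(a, b)] → w = 0.32
Weighted average = (0.11·70.0 + 0.28·73.0 + 0.11·29.4 + 0.28·22.1 + 0.32·58.0) / (0.11 + 0.28 + 0.11 + 0.28 + 0.32)
  = 56.1220 / 1.1000 = 51.02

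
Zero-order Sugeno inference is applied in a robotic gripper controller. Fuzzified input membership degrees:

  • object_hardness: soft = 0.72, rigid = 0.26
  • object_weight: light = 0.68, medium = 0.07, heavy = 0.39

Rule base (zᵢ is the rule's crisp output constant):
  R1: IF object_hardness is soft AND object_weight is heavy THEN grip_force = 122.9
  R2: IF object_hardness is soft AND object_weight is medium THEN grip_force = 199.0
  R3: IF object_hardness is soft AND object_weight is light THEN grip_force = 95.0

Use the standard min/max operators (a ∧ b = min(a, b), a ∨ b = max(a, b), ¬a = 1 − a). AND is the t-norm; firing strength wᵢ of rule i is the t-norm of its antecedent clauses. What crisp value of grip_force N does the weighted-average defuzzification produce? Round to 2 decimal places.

R1 (z=122.9): soft=0.72, heavy=0.39; AND[min(a, b)] → w = 0.39
R2 (z=199.0): soft=0.72, medium=0.07; AND[min(a, b)] → w = 0.07
R3 (z=95.0): soft=0.72, light=0.68; AND[min(a, b)] → w = 0.68
Weighted average = (0.39·122.9 + 0.07·199.0 + 0.68·95.0) / (0.39 + 0.07 + 0.68)
  = 126.4610 / 1.1400 = 110.93

110.93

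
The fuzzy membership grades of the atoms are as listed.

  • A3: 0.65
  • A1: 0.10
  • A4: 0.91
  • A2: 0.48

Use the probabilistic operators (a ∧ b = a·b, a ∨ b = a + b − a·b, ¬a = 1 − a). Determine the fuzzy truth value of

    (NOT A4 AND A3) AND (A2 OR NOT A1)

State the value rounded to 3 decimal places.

0.055

NOT A4 = 1 − 0.9100 = 0.0900
NOT A4 AND A3 = a·b on (0.0900, 0.6500) = 0.0585
NOT A1 = 1 − 0.1000 = 0.9000
A2 OR NOT A1 = a + b − a·b on (0.4800, 0.9000) = 0.9480
(NOT A4 AND A3) AND (A2 OR NOT A1) = a·b on (0.0585, 0.9480) = 0.0555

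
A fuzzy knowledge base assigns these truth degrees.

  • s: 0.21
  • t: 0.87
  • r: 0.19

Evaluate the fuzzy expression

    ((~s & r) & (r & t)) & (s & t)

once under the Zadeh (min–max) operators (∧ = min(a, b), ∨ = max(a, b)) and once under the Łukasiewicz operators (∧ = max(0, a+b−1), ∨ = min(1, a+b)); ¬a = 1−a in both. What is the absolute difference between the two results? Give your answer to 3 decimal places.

Under Zadeh (min–max):
  ~s = 1 − 0.21 = 0.79
  ~s & r = min(a, b) on (0.79, 0.19) = 0.19
  r & t = min(a, b) on (0.19, 0.87) = 0.19
  (~s & r) & (r & t) = min(a, b) on (0.19, 0.19) = 0.19
  s & t = min(a, b) on (0.21, 0.87) = 0.21
  ((~s & r) & (r & t)) & (s & t) = min(a, b) on (0.19, 0.21) = 0.19
  → value = 0.1900
Under Łukasiewicz:
  ~s = 1 − 0.21 = 0.79
  ~s & r = max(0, a+b−1) on (0.79, 0.19) = 0.00
  r & t = max(0, a+b−1) on (0.19, 0.87) = 0.06
  (~s & r) & (r & t) = max(0, a+b−1) on (0.00, 0.06) = 0.00
  s & t = max(0, a+b−1) on (0.21, 0.87) = 0.08
  ((~s & r) & (r & t)) & (s & t) = max(0, a+b−1) on (0.00, 0.08) = 0.00
  → value = 0.0000
|0.1900 − 0.0000| = 0.190

0.190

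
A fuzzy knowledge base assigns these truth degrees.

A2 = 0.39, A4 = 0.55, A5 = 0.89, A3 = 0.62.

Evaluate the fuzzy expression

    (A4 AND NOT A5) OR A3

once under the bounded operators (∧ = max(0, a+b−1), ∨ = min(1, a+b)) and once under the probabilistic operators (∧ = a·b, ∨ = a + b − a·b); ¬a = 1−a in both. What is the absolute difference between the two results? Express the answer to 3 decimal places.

0.023

Under bounded:
  NOT A5 = 1 − 0.89 = 0.11
  A4 AND NOT A5 = max(0, a+b−1) on (0.55, 0.11) = 0.00
  (A4 AND NOT A5) OR A3 = min(1, a+b) on (0.00, 0.62) = 0.62
  → value = 0.6200
Under probabilistic:
  NOT A5 = 1 − 0.8900 = 0.1100
  A4 AND NOT A5 = a·b on (0.5500, 0.1100) = 0.0605
  (A4 AND NOT A5) OR A3 = a + b − a·b on (0.0605, 0.6200) = 0.6430
  → value = 0.6430
|0.6200 − 0.6430| = 0.023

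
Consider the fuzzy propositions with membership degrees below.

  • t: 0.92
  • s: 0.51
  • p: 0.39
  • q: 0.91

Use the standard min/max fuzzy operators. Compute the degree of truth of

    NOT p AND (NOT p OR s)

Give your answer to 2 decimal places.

0.61

NOT p = 1 − 0.39 = 0.61
NOT p = 1 − 0.39 = 0.61
NOT p OR s = max(a, b) on (0.61, 0.51) = 0.61
NOT p AND (NOT p OR s) = min(a, b) on (0.61, 0.61) = 0.61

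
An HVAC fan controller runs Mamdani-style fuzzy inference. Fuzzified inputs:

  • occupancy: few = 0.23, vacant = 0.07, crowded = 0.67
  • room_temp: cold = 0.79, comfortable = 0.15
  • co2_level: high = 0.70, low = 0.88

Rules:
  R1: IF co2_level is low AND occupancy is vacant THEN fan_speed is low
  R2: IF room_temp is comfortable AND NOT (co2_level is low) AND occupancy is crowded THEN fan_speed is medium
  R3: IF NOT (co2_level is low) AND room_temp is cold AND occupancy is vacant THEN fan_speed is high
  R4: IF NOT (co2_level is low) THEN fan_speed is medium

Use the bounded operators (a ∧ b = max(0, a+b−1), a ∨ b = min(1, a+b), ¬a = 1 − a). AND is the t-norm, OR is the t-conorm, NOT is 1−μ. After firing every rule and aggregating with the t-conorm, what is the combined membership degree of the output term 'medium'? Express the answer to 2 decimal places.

0.12

R1: low=0.88, vacant=0.07; AND[max(0, a+b−1)] → w = 0.00
R2: comfortable=0.15, ¬low=1−0.88=0.12, crowded=0.67; AND[max(0, a+b−1)] → w = 0.00
R3: ¬low=1−0.88=0.12, cold=0.79, vacant=0.07; AND[max(0, a+b−1)] → w = 0.00
R4: ¬low=1−0.88=0.12 → w = 0.12
Rules with consequent 'medium': {R2, R4} → strengths 0.00, 0.12
Aggregate via t-conorm [min(1, a+b)]: 0.12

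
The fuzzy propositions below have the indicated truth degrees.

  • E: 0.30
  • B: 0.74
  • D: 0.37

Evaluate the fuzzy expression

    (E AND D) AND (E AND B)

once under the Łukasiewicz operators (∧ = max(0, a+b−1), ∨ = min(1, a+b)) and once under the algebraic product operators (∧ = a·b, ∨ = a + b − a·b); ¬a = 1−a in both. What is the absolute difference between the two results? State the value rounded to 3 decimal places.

0.025

Under Łukasiewicz:
  E AND D = max(0, a+b−1) on (0.30, 0.37) = 0.00
  E AND B = max(0, a+b−1) on (0.30, 0.74) = 0.04
  (E AND D) AND (E AND B) = max(0, a+b−1) on (0.00, 0.04) = 0.00
  → value = 0.0000
Under algebraic product:
  E AND D = a·b on (0.3000, 0.3700) = 0.1110
  E AND B = a·b on (0.3000, 0.7400) = 0.2220
  (E AND D) AND (E AND B) = a·b on (0.1110, 0.2220) = 0.0246
  → value = 0.0246
|0.0000 − 0.0246| = 0.025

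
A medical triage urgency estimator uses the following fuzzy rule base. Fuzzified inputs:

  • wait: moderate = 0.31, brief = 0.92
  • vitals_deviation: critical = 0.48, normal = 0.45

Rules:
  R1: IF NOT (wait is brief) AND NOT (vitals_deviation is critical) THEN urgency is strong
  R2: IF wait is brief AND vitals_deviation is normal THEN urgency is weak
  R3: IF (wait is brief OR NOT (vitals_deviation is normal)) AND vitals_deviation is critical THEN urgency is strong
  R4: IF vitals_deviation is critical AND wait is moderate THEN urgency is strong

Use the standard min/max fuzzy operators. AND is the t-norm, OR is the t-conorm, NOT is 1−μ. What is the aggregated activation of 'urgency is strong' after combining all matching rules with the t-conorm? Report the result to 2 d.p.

R1: ¬brief=1−0.92=0.08, ¬critical=1−0.48=0.52; AND[min(a, b)] → w = 0.08
R2: brief=0.92, normal=0.45; AND[min(a, b)] → w = 0.45
R3: (brief=0.92 OR ¬normal=1−0.45=0.55) = 0.92; AND[min(a, b)] with critical=0.48 → w = 0.48
R4: critical=0.48, moderate=0.31; AND[min(a, b)] → w = 0.31
Rules with consequent 'strong': {R1, R3, R4} → strengths 0.08, 0.48, 0.31
Aggregate via t-conorm [max(a, b)]: 0.48

0.48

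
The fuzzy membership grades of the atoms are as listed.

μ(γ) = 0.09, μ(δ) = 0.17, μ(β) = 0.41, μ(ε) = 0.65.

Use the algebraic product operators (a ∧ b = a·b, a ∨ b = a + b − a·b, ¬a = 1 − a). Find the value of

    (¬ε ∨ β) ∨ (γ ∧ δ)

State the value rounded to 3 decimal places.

¬ε = 1 − 0.6500 = 0.3500
¬ε ∨ β = a + b − a·b on (0.3500, 0.4100) = 0.6165
γ ∧ δ = a·b on (0.0900, 0.1700) = 0.0153
(¬ε ∨ β) ∨ (γ ∧ δ) = a + b − a·b on (0.6165, 0.0153) = 0.6224

0.622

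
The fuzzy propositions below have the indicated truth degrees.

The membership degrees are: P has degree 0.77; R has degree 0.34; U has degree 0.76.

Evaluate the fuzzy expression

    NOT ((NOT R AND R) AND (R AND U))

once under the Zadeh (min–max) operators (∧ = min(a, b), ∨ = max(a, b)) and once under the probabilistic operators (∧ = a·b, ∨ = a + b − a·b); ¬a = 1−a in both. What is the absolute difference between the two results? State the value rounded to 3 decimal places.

Under Zadeh (min–max):
  NOT R = 1 − 0.34 = 0.66
  NOT R AND R = min(a, b) on (0.66, 0.34) = 0.34
  R AND U = min(a, b) on (0.34, 0.76) = 0.34
  (NOT R AND R) AND (R AND U) = min(a, b) on (0.34, 0.34) = 0.34
  NOT ((NOT R AND R) AND (R AND U)) = 1 − 0.34 = 0.66
  → value = 0.6600
Under probabilistic:
  NOT R = 1 − 0.3400 = 0.6600
  NOT R AND R = a·b on (0.6600, 0.3400) = 0.2244
  R AND U = a·b on (0.3400, 0.7600) = 0.2584
  (NOT R AND R) AND (R AND U) = a·b on (0.2244, 0.2584) = 0.0580
  NOT ((NOT R AND R) AND (R AND U)) = 1 − 0.0580 = 0.9420
  → value = 0.9420
|0.6600 − 0.9420| = 0.282

0.282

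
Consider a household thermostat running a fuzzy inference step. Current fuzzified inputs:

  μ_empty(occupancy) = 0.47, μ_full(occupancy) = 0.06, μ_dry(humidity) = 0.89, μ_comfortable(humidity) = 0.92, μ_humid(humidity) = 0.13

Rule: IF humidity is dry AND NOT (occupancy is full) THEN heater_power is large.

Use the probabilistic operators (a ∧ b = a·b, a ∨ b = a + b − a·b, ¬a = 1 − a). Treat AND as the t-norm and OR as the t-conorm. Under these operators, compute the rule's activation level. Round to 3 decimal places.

firing strength: dry=0.89, ¬full=1−0.06=0.94; AND[a·b] → w = 0.8366

0.837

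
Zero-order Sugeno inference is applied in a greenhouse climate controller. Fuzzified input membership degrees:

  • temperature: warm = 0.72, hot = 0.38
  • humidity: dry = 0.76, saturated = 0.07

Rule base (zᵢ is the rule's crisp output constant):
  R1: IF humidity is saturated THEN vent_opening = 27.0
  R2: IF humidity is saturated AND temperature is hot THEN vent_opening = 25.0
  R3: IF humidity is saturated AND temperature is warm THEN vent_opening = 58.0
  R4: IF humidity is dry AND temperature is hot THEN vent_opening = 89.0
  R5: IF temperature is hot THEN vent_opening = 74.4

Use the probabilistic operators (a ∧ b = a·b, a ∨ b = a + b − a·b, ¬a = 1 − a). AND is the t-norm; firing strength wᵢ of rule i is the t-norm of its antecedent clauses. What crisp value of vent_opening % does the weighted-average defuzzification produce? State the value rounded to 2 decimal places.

R1 (z=27.0): saturated=0.07 → w = 0.0700
R2 (z=25.0): saturated=0.07, hot=0.38; AND[a·b] → w = 0.0266
R3 (z=58.0): saturated=0.07, warm=0.72; AND[a·b] → w = 0.0504
R4 (z=89.0): dry=0.76, hot=0.38; AND[a·b] → w = 0.2888
R5 (z=74.4): hot=0.38 → w = 0.3800
Weighted average = (0.0700·27.0 + 0.0266·25.0 + 0.0504·58.0 + 0.2888·89.0 + 0.3800·74.4) / (0.0700 + 0.0266 + 0.0504 + 0.2888 + 0.3800)
  = 59.4534 / 0.8158 = 72.88

72.88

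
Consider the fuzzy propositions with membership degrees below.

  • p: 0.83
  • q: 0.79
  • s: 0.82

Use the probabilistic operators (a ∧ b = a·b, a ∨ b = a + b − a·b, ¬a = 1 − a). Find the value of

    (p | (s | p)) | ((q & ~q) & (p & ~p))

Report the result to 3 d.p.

s | p = a + b − a·b on (0.8200, 0.8300) = 0.9694
p | (s | p) = a + b − a·b on (0.8300, 0.9694) = 0.9948
~q = 1 − 0.7900 = 0.2100
q & ~q = a·b on (0.7900, 0.2100) = 0.1659
~p = 1 − 0.8300 = 0.1700
p & ~p = a·b on (0.8300, 0.1700) = 0.1411
(q & ~q) & (p & ~p) = a·b on (0.1659, 0.1411) = 0.0234
(p | (s | p)) | ((q & ~q) & (p & ~p)) = a + b − a·b on (0.9948, 0.0234) = 0.9949

0.995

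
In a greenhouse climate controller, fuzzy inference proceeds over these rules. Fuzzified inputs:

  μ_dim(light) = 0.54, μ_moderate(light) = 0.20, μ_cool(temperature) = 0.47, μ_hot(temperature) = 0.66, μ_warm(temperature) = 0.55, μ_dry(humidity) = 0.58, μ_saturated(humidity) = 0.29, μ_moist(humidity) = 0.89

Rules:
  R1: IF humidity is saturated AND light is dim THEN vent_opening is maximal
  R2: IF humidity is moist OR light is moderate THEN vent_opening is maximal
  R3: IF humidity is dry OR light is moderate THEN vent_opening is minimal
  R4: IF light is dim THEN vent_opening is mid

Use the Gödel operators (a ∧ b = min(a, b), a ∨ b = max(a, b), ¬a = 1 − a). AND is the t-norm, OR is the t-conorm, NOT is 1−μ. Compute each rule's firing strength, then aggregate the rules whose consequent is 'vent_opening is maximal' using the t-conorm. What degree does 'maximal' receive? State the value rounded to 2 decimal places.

0.89

R1: saturated=0.29, dim=0.54; AND[min(a, b)] → w = 0.29
R2: moist=0.89, moderate=0.20; OR[max(a, b)] → w = 0.89
R3: dry=0.58, moderate=0.20; OR[max(a, b)] → w = 0.58
R4: dim=0.54 → w = 0.54
Rules with consequent 'maximal': {R1, R2} → strengths 0.29, 0.89
Aggregate via t-conorm [max(a, b)]: 0.89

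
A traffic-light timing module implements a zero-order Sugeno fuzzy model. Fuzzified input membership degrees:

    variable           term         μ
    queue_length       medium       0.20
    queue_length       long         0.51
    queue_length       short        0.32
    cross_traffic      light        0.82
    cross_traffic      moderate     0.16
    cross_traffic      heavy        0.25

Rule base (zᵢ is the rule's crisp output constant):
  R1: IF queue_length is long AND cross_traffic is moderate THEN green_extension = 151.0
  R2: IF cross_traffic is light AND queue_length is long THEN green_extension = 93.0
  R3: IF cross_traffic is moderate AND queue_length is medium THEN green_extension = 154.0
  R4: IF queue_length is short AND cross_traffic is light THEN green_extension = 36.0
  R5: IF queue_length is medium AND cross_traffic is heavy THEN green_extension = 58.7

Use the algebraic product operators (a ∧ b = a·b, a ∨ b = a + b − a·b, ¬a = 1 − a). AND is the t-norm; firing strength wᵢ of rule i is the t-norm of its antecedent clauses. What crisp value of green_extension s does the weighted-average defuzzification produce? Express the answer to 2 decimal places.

R1 (z=151.0): long=0.51, moderate=0.16; AND[a·b] → w = 0.0816
R2 (z=93.0): light=0.82, long=0.51; AND[a·b] → w = 0.4182
R3 (z=154.0): moderate=0.16, medium=0.20; AND[a·b] → w = 0.0320
R4 (z=36.0): short=0.32, light=0.82; AND[a·b] → w = 0.2624
R5 (z=58.7): medium=0.20, heavy=0.25; AND[a·b] → w = 0.0500
Weighted average = (0.0816·151.0 + 0.4182·93.0 + 0.0320·154.0 + 0.2624·36.0 + 0.0500·58.7) / (0.0816 + 0.4182 + 0.0320 + 0.2624 + 0.0500)
  = 68.5236 / 0.8442 = 81.17

81.17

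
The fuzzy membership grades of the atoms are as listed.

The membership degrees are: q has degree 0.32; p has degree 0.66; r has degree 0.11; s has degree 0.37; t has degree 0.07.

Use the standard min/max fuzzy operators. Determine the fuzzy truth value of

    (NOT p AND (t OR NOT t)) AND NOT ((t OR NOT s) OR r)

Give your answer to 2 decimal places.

0.34

NOT p = 1 − 0.66 = 0.34
NOT t = 1 − 0.07 = 0.93
t OR NOT t = max(a, b) on (0.07, 0.93) = 0.93
NOT p AND (t OR NOT t) = min(a, b) on (0.34, 0.93) = 0.34
NOT s = 1 − 0.37 = 0.63
t OR NOT s = max(a, b) on (0.07, 0.63) = 0.63
(t OR NOT s) OR r = max(a, b) on (0.63, 0.11) = 0.63
NOT ((t OR NOT s) OR r) = 1 − 0.63 = 0.37
(NOT p AND (t OR NOT t)) AND NOT ((t OR NOT s) OR r) = min(a, b) on (0.34, 0.37) = 0.34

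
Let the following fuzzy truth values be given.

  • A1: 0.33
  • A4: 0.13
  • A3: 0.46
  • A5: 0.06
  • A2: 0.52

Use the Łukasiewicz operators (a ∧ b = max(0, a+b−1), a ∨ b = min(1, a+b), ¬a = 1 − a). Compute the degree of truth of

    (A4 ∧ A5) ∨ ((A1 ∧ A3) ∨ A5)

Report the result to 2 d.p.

A4 ∧ A5 = max(0, a+b−1) on (0.13, 0.06) = 0.00
A1 ∧ A3 = max(0, a+b−1) on (0.33, 0.46) = 0.00
(A1 ∧ A3) ∨ A5 = min(1, a+b) on (0.00, 0.06) = 0.06
(A4 ∧ A5) ∨ ((A1 ∧ A3) ∨ A5) = min(1, a+b) on (0.00, 0.06) = 0.06

0.06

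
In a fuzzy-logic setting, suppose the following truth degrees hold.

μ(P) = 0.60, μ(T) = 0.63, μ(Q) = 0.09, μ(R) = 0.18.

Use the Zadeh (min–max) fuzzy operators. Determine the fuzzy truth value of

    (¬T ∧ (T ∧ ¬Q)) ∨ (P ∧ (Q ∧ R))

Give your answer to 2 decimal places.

0.37

¬T = 1 − 0.63 = 0.37
¬Q = 1 − 0.09 = 0.91
T ∧ ¬Q = min(a, b) on (0.63, 0.91) = 0.63
¬T ∧ (T ∧ ¬Q) = min(a, b) on (0.37, 0.63) = 0.37
Q ∧ R = min(a, b) on (0.09, 0.18) = 0.09
P ∧ (Q ∧ R) = min(a, b) on (0.60, 0.09) = 0.09
(¬T ∧ (T ∧ ¬Q)) ∨ (P ∧ (Q ∧ R)) = max(a, b) on (0.37, 0.09) = 0.37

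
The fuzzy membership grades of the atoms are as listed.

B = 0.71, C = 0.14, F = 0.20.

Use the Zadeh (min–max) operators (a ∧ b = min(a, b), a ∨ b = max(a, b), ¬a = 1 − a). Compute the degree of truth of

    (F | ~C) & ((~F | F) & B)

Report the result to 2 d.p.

0.71

~C = 1 − 0.14 = 0.86
F | ~C = max(a, b) on (0.20, 0.86) = 0.86
~F = 1 − 0.20 = 0.80
~F | F = max(a, b) on (0.80, 0.20) = 0.80
(~F | F) & B = min(a, b) on (0.80, 0.71) = 0.71
(F | ~C) & ((~F | F) & B) = min(a, b) on (0.86, 0.71) = 0.71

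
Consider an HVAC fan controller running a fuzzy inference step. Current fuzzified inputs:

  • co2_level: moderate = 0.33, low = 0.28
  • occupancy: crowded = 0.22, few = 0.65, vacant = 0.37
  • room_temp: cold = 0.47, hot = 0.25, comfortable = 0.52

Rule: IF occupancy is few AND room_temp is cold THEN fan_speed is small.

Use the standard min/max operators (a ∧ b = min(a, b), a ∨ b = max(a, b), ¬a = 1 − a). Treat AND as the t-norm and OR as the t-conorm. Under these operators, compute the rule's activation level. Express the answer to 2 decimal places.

0.47

firing strength: few=0.65, cold=0.47; AND[min(a, b)] → w = 0.47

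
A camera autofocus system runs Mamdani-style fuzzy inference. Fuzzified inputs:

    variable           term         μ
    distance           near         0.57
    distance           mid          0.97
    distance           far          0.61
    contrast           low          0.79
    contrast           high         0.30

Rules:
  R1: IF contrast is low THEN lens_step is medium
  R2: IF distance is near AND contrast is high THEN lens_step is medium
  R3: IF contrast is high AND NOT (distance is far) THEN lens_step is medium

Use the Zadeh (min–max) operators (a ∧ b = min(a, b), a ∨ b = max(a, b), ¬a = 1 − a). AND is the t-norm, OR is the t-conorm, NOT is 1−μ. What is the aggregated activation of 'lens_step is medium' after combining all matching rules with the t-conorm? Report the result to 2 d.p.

0.79

R1: low=0.79 → w = 0.79
R2: near=0.57, high=0.30; AND[min(a, b)] → w = 0.30
R3: high=0.30, ¬far=1−0.61=0.39; AND[min(a, b)] → w = 0.30
Rules with consequent 'medium': {R1, R2, R3} → strengths 0.79, 0.30, 0.30
Aggregate via t-conorm [max(a, b)]: 0.79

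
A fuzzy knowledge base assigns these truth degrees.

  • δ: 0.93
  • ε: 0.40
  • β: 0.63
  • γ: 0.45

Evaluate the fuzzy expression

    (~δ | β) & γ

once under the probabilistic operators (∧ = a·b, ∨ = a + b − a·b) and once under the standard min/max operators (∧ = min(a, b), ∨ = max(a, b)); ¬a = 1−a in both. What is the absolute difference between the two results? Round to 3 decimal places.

Under probabilistic:
  ~δ = 1 − 0.9300 = 0.0700
  ~δ | β = a + b − a·b on (0.0700, 0.6300) = 0.6559
  (~δ | β) & γ = a·b on (0.6559, 0.4500) = 0.2952
  → value = 0.2952
Under standard min/max:
  ~δ = 1 − 0.93 = 0.07
  ~δ | β = max(a, b) on (0.07, 0.63) = 0.63
  (~δ | β) & γ = min(a, b) on (0.63, 0.45) = 0.45
  → value = 0.4500
|0.2952 − 0.4500| = 0.155

0.155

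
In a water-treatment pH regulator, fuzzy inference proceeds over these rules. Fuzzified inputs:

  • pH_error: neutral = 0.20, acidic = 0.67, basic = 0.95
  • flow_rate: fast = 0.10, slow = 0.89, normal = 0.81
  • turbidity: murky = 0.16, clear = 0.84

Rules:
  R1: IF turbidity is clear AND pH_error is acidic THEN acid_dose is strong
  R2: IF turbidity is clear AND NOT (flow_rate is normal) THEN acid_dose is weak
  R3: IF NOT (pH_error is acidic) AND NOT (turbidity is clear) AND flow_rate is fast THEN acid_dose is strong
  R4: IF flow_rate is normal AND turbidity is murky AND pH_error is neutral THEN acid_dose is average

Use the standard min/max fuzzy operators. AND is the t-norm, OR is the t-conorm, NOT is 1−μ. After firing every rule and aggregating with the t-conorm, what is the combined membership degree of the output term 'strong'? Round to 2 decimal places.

0.67

R1: clear=0.84, acidic=0.67; AND[min(a, b)] → w = 0.67
R2: clear=0.84, ¬normal=1−0.81=0.19; AND[min(a, b)] → w = 0.19
R3: ¬acidic=1−0.67=0.33, ¬clear=1−0.84=0.16, fast=0.10; AND[min(a, b)] → w = 0.10
R4: normal=0.81, murky=0.16, neutral=0.20; AND[min(a, b)] → w = 0.16
Rules with consequent 'strong': {R1, R3} → strengths 0.67, 0.10
Aggregate via t-conorm [max(a, b)]: 0.67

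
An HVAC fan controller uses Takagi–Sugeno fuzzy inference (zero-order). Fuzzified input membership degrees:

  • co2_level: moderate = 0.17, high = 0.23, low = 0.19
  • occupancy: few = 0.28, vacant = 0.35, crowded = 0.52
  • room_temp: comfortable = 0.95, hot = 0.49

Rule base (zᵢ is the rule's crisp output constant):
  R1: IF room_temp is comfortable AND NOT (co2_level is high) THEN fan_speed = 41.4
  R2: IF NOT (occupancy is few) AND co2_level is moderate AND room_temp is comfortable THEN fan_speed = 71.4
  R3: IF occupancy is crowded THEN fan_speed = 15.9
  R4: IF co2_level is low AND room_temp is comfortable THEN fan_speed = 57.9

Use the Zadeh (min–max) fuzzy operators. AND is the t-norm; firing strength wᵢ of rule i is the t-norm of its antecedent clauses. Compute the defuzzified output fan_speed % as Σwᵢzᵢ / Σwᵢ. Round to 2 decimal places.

38.35

R1 (z=41.4): comfortable=0.95, ¬high=1−0.23=0.77; AND[min(a, b)] → w = 0.77
R2 (z=71.4): ¬few=1−0.28=0.72, moderate=0.17, comfortable=0.95; AND[min(a, b)] → w = 0.17
R3 (z=15.9): crowded=0.52 → w = 0.52
R4 (z=57.9): low=0.19, comfortable=0.95; AND[min(a, b)] → w = 0.19
Weighted average = (0.77·41.4 + 0.17·71.4 + 0.52·15.9 + 0.19·57.9) / (0.77 + 0.17 + 0.52 + 0.19)
  = 63.2850 / 1.6500 = 38.35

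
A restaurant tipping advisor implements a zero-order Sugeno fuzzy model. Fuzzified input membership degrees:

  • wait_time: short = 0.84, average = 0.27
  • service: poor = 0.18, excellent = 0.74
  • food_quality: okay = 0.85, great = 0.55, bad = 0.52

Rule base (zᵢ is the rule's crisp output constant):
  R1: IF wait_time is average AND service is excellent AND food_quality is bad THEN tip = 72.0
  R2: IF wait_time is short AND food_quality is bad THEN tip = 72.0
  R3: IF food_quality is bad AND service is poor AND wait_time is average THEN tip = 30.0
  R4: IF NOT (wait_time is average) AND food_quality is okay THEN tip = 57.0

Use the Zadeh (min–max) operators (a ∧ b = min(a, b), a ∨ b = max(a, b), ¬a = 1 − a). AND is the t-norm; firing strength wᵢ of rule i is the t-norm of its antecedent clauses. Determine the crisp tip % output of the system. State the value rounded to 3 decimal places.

R1 (z=72.0): average=0.27, excellent=0.74, bad=0.52; AND[min(a, b)] → w = 0.27
R2 (z=72.0): short=0.84, bad=0.52; AND[min(a, b)] → w = 0.52
R3 (z=30.0): bad=0.52, poor=0.18, average=0.27; AND[min(a, b)] → w = 0.18
R4 (z=57.0): ¬average=1−0.27=0.73, okay=0.85; AND[min(a, b)] → w = 0.73
Weighted average = (0.27·72.0 + 0.52·72.0 + 0.18·30.0 + 0.73·57.0) / (0.27 + 0.52 + 0.18 + 0.73)
  = 103.8900 / 1.7000 = 61.112

61.112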